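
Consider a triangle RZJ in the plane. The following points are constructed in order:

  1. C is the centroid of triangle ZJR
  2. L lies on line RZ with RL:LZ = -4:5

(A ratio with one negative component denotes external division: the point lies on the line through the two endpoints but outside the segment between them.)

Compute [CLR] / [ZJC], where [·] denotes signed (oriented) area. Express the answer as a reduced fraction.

[CLR]:[ZJC] = 4

Choose coordinates R = (0, 0), Z = (1, 0), J = (0, 1).
1. C is the centroid of triangle ZJR ⇒ C = (1/3, 1/3)
2. L lies on line RZ with RL:LZ = -4:5 ⇒ L = (-4, 0)
2·[CLR] = 4/3, 2·[ZJC] = 1/3
[CLR]:[ZJC] = 4/3:1/3 = 4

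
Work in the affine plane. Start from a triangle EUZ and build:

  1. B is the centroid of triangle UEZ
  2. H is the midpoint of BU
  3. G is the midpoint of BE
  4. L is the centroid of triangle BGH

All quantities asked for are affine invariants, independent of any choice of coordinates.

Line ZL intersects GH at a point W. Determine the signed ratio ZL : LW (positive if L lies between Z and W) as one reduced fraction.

ZL:LW = 14

Choose coordinates E = (0, 0), U = (1, 0), Z = (0, 1).
1. B is the centroid of triangle UEZ ⇒ B = (1/3, 1/3)
2. H is the midpoint of BU ⇒ H = (2/3, 1/6)
3. G is the midpoint of BE ⇒ G = (1/6, 1/6)
4. L is the centroid of triangle BGH ⇒ L = (7/18, 2/9)
line ZL meets GH at W = (5/12, 1/6)
L = Z + t·(W−Z) with t = 14/15, so ZL:LW = 14/15:1/15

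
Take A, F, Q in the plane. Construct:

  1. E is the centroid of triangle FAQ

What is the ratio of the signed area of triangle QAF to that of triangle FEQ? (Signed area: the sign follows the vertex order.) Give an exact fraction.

Work in coordinates with A = (0, 0), F = (1, 0), Q = (0, 1).
1. E is the centroid of triangle FAQ ⇒ E = (1/3, 1/3)
2·[QAF] = 1, 2·[FEQ] = -1/3
[QAF]:[FEQ] = 1:-1/3 = -3

[QAF]:[FEQ] = -3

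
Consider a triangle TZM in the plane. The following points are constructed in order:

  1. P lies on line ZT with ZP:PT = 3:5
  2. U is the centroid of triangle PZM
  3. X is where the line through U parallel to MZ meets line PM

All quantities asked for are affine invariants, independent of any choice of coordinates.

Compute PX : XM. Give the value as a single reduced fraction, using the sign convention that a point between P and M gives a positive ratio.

Set T = (0, 0), Z = (1, 0), M = (0, 1); any affine frame gives the same invariant.
1. P lies on line ZT with ZP:PT = 3:5 ⇒ P = (5/8, 0)
2. U is the centroid of triangle PZM ⇒ U = (13/24, 1/3)
3. X is where the line through U parallel to MZ meets line PM ⇒ X = (5/24, 2/3)
X = P + t·(M−P) with t = 2/3, so PX:XM = t:(1−t) = 2/3:1/3

PX:XM = 2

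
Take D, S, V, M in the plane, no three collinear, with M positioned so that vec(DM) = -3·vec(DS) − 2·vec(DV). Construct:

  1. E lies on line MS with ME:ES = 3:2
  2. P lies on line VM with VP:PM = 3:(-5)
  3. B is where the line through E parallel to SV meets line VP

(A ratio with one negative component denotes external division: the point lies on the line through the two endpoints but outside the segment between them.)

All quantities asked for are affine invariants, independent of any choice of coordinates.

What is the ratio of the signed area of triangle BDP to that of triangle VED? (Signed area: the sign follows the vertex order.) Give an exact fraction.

[BDP]:[VED] = 19/2

Choose coordinates D = (0, 0), S = (1, 0), V = (0, 1), M = (-3, -2).
1. E lies on line MS with ME:ES = 3:2 ⇒ E = (-3/5, -4/5)
2. P lies on line VM with VP:PM = 3:(-5) ⇒ P = (9/2, 11/2)
3. B is where the line through E parallel to SV meets line VP ⇒ B = (-6/5, -1/5)
2·[BDP] = 57/10, 2·[VED] = 3/5
[BDP]:[VED] = 57/10:3/5 = 19/2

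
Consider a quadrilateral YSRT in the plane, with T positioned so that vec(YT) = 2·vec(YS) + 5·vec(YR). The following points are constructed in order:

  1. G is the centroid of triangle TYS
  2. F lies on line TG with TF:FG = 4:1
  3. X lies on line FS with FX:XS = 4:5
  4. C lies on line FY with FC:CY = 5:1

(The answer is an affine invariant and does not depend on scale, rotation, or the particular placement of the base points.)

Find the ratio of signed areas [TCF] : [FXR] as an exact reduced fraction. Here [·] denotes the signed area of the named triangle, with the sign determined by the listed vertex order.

Work in coordinates with Y = (0, 0), S = (1, 0), R = (0, 1), T = (2, 5).
1. G is the centroid of triangle TYS ⇒ G = (1, 5/3)
2. F lies on line TG with TF:FG = 4:1 ⇒ F = (6/5, 7/3)
3. X lies on line FS with FX:XS = 4:5 ⇒ X = (10/9, 35/27)
4. C lies on line FY with FC:CY = 5:1 ⇒ C = (1/5, 7/18)
2·[TCF] = 10/9, 2·[FXR] = -152/135
[TCF]:[FXR] = 10/9:-152/135 = -75/76

[TCF]:[FXR] = -75/76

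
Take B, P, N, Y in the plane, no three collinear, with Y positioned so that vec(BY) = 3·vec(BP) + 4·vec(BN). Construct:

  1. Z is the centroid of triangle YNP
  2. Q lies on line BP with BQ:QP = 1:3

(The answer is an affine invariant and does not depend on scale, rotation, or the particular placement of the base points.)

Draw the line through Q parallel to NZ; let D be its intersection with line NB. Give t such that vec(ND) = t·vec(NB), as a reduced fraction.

Set B = (0, 0), P = (1, 0), N = (0, 1), Y = (3, 4); any affine frame gives the same invariant.
1. Z is the centroid of triangle YNP ⇒ Z = (4/3, 5/3)
2. Q lies on line BP with BQ:QP = 1:3 ⇒ Q = (1/4, 0)
through Q parallel to NZ: direction (4/3, 2/3); meets NB at D = (0, -1/8)
D = N + t·(B−N) with t = 9/8

t = 9/8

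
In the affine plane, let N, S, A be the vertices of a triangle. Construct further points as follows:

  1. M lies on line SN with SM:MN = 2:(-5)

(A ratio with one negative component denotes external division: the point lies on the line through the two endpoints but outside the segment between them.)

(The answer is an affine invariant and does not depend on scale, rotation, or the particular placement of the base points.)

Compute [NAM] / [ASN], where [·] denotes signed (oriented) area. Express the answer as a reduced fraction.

Choose coordinates N = (0, 0), S = (1, 0), A = (0, 1).
1. M lies on line SN with SM:MN = 2:(-5) ⇒ M = (5/3, 0)
2·[NAM] = -5/3, 2·[ASN] = -1
[NAM]:[ASN] = -5/3:-1 = 5/3

[NAM]:[ASN] = 5/3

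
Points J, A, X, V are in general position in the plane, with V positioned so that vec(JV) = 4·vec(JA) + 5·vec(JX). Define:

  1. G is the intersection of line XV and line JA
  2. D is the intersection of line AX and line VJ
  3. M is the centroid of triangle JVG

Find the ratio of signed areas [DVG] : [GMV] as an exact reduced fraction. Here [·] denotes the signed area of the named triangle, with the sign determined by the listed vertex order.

Work in coordinates with J = (0, 0), A = (1, 0), X = (0, 1), V = (4, 5).
1. G is the intersection of line XV and line JA ⇒ G = (-1, 0)
2. D is the intersection of line AX and line VJ ⇒ D = (4/9, 5/9)
3. M is the centroid of triangle JVG ⇒ M = (1, 5/3)
2·[DVG] = 40/9, 2·[GMV] = 5/3
[DVG]:[GMV] = 40/9:5/3 = 8/3

[DVG]:[GMV] = 8/3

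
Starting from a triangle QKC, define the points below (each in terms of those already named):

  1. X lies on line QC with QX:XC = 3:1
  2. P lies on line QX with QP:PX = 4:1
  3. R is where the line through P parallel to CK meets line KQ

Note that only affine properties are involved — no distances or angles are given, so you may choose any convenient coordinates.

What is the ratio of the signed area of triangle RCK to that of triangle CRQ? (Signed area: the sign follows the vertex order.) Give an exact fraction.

Work in coordinates with Q = (0, 0), K = (1, 0), C = (0, 1).
1. X lies on line QC with QX:XC = 3:1 ⇒ X = (0, 3/4)
2. P lies on line QX with QP:PX = 4:1 ⇒ P = (0, 3/5)
3. R is where the line through P parallel to CK meets line KQ ⇒ R = (3/5, 0)
2·[RCK] = -2/5, 2·[CRQ] = -3/5
[RCK]:[CRQ] = -2/5:-3/5 = 2/3

[RCK]:[CRQ] = 2/3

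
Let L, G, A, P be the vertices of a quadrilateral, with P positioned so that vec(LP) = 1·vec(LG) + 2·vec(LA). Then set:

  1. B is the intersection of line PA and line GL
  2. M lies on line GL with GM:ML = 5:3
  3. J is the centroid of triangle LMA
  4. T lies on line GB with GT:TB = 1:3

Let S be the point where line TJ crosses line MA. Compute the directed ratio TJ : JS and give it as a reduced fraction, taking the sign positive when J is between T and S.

TJ:JS = -2

Assign L = (0, 0), G = (1, 0), A = (0, 1), P = (1, 2) — the answer is frame-independent, so this choice is without loss of generality.
1. B is the intersection of line PA and line GL ⇒ B = (-1, 0)
2. M lies on line GL with GM:ML = 5:3 ⇒ M = (3/8, 0)
3. J is the centroid of triangle LMA ⇒ J = (1/8, 1/3)
4. T lies on line GB with GT:TB = 1:3 ⇒ T = (1/2, 0)
line TJ meets MA at S = (5/16, 1/6)
J = T + t·(S−T) with t = 2, so TJ:JS = 2:-1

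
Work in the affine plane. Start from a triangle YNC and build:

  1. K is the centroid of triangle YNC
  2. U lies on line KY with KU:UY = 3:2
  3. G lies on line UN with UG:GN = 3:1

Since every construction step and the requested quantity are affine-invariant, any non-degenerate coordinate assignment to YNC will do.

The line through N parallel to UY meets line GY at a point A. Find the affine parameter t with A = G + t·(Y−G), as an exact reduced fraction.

t = -1/3

Choose coordinates Y = (0, 0), N = (1, 0), C = (0, 1).
1. K is the centroid of triangle YNC ⇒ K = (1/3, 1/3)
2. U lies on line KY with KU:UY = 3:2 ⇒ U = (2/15, 2/15)
3. G lies on line UN with UG:GN = 3:1 ⇒ G = (47/60, 1/30)
through N parallel to UY: direction (-2/15, -2/15); meets GY at A = (47/45, 2/45)
A = G + t·(Y−G) with t = -1/3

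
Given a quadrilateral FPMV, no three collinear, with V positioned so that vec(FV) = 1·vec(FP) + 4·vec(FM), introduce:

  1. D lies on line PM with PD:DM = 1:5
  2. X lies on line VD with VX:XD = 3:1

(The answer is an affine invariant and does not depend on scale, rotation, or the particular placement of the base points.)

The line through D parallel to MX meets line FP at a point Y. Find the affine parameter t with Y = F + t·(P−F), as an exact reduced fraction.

Assign F = (0, 0), P = (1, 0), M = (0, 1), V = (1, 4) — the answer is frame-independent, so this choice is without loss of generality.
1. D lies on line PM with PD:DM = 1:5 ⇒ D = (5/6, 1/6)
2. X lies on line VD with VX:XD = 3:1 ⇒ X = (7/8, 9/8)
through D parallel to MX: direction (7/8, 1/8); meets FP at Y = (-1/3, 0)
Y = F + t·(P−F) with t = -1/3

t = -1/3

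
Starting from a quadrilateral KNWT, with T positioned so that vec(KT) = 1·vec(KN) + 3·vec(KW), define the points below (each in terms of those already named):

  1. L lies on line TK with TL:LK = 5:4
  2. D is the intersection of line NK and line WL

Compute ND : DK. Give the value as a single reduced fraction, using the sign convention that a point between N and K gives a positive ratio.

Work in coordinates with K = (0, 0), N = (1, 0), W = (0, 1), T = (1, 3).
1. L lies on line TK with TL:LK = 5:4 ⇒ L = (4/9, 4/3)
2. D is the intersection of line NK and line WL ⇒ D = (-4/3, 0)
D = N + t·(K−N) with t = 7/3, so ND:DK = t:(1−t) = 7/3:-4/3

ND:DK = -7/4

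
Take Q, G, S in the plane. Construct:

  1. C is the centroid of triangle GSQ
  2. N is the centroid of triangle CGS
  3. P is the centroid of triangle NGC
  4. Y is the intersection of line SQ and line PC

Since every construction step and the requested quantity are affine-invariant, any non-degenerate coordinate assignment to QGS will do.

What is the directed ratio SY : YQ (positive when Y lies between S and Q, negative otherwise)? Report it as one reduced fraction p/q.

SY:YQ = 4/3

Assign Q = (0, 0), G = (1, 0), S = (0, 1) — the answer is frame-independent, so this choice is without loss of generality.
1. C is the centroid of triangle GSQ ⇒ C = (1/3, 1/3)
2. N is the centroid of triangle CGS ⇒ N = (4/9, 4/9)
3. P is the centroid of triangle NGC ⇒ P = (16/27, 7/27)
4. Y is the intersection of line SQ and line PC ⇒ Y = (0, 3/7)
Y = S + t·(Q−S) with t = 4/7, so SY:YQ = t:(1−t) = 4/7:3/7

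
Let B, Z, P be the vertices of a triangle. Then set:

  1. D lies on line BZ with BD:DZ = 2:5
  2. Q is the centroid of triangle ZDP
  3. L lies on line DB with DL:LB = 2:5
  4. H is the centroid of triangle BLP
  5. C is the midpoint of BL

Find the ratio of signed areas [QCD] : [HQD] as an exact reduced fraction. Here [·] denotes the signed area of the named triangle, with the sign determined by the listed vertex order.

Choose coordinates B = (0, 0), Z = (1, 0), P = (0, 1).
1. D lies on line BZ with BD:DZ = 2:5 ⇒ D = (2/7, 0)
2. Q is the centroid of triangle ZDP ⇒ Q = (3/7, 1/3)
3. L lies on line DB with DL:LB = 2:5 ⇒ L = (10/49, 0)
4. H is the centroid of triangle BLP ⇒ H = (10/147, 1/3)
5. C is the midpoint of BL ⇒ C = (5/49, 0)
2·[QCD] = 3/49, 2·[HQD] = -53/441
[QCD]:[HQD] = 3/49:-53/441 = -27/53

[QCD]:[HQD] = -27/53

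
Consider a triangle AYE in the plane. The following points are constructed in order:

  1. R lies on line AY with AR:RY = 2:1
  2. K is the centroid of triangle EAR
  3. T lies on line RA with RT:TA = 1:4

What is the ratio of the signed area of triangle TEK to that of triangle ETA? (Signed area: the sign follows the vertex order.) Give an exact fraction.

Set A = (0, 0), Y = (1, 0), E = (0, 1); any affine frame gives the same invariant.
1. R lies on line AY with AR:RY = 2:1 ⇒ R = (2/3, 0)
2. K is the centroid of triangle EAR ⇒ K = (2/9, 1/3)
3. T lies on line RA with RT:TA = 1:4 ⇒ T = (8/15, 0)
2·[TEK] = 2/15, 2·[ETA] = -8/15
[TEK]:[ETA] = 2/15:-8/15 = -1/4

[TEK]:[ETA] = -1/4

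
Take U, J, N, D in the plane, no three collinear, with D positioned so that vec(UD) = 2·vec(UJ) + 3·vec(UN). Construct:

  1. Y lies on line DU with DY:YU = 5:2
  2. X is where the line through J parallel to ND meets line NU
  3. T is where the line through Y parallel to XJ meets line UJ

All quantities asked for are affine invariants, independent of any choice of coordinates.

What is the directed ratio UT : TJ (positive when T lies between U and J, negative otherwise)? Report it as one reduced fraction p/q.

Assign U = (0, 0), J = (1, 0), N = (0, 1), D = (2, 3) — the answer is frame-independent, so this choice is without loss of generality.
1. Y lies on line DU with DY:YU = 5:2 ⇒ Y = (4/7, 6/7)
2. X is where the line through J parallel to ND meets line NU ⇒ X = (0, -1)
3. T is where the line through Y parallel to XJ meets line UJ ⇒ T = (-2/7, 0)
T = U + t·(J−U) with t = -2/7, so UT:TJ = t:(1−t) = -2/7:9/7

UT:TJ = -2/9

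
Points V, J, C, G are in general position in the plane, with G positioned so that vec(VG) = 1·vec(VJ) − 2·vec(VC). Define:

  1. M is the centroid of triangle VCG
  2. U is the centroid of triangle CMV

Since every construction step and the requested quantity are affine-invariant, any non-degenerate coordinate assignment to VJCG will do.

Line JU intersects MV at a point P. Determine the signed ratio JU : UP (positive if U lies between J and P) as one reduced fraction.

JU:UP = 2

Work in coordinates with V = (0, 0), J = (1, 0), C = (0, 1), G = (1, -2).
1. M is the centroid of triangle VCG ⇒ M = (1/3, -1/3)
2. U is the centroid of triangle CMV ⇒ U = (1/9, 2/9)
line JU meets MV at P = (-1/3, 1/3)
U = J + t·(P−J) with t = 2/3, so JU:UP = 2/3:1/3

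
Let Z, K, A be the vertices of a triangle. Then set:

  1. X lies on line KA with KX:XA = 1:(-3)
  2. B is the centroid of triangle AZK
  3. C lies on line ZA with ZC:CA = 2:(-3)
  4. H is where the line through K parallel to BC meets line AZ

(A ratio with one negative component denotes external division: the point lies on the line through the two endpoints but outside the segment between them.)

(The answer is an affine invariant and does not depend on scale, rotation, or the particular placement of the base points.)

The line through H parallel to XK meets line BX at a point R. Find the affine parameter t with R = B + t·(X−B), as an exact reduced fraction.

Choose coordinates Z = (0, 0), K = (1, 0), A = (0, 1).
1. X lies on line KA with KX:XA = 1:(-3) ⇒ X = (3/2, -1/2)
2. B is the centroid of triangle AZK ⇒ B = (1/3, 1/3)
3. C lies on line ZA with ZC:CA = 2:(-3) ⇒ C = (0, -2)
4. H is where the line through K parallel to BC meets line AZ ⇒ H = (0, -7)
through H parallel to XK: direction (-1/2, 1/2); meets BX at R = (-53/2, 39/2)
R = B + t·(X−B) with t = -23

t = -23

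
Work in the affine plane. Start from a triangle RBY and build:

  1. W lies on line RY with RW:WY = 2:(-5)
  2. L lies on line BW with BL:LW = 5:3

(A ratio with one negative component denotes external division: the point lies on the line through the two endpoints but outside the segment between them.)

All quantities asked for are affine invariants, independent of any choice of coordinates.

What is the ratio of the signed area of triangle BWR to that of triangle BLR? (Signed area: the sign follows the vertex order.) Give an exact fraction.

Choose coordinates R = (0, 0), B = (1, 0), Y = (0, 1).
1. W lies on line RY with RW:WY = 2:(-5) ⇒ W = (0, -2/3)
2. L lies on line BW with BL:LW = 5:3 ⇒ L = (3/8, -5/12)
2·[BWR] = -2/3, 2·[BLR] = -5/12
[BWR]:[BLR] = -2/3:-5/12 = 8/5

[BWR]:[BLR] = 8/5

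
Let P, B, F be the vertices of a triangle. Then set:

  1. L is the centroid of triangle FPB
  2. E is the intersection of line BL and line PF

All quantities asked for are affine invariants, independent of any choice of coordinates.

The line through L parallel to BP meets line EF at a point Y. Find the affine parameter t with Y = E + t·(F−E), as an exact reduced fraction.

t = -1/3

Set P = (0, 0), B = (1, 0), F = (0, 1); any affine frame gives the same invariant.
1. L is the centroid of triangle FPB ⇒ L = (1/3, 1/3)
2. E is the intersection of line BL and line PF ⇒ E = (0, 1/2)
through L parallel to BP: direction (-1, 0); meets EF at Y = (0, 1/3)
Y = E + t·(F−E) with t = -1/3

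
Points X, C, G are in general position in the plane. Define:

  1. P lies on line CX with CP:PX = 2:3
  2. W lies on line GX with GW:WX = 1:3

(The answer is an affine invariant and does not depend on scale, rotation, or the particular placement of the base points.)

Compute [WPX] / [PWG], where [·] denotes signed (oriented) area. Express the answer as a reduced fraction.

Work in coordinates with X = (0, 0), C = (1, 0), G = (0, 1).
1. P lies on line CX with CP:PX = 2:3 ⇒ P = (3/5, 0)
2. W lies on line GX with GW:WX = 1:3 ⇒ W = (0, 3/4)
2·[WPX] = -9/20, 2·[PWG] = -3/20
[WPX]:[PWG] = -9/20:-3/20 = 3

[WPX]:[PWG] = 3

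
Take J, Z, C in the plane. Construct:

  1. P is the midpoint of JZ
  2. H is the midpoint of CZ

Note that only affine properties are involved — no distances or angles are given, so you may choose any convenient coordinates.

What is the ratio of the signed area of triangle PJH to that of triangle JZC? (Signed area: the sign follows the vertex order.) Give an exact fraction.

Set J = (0, 0), Z = (1, 0), C = (0, 1); any affine frame gives the same invariant.
1. P is the midpoint of JZ ⇒ P = (1/2, 0)
2. H is the midpoint of CZ ⇒ H = (1/2, 1/2)
2·[PJH] = -1/4, 2·[JZC] = 1
[PJH]:[JZC] = -1/4:1 = -1/4

[PJH]:[JZC] = -1/4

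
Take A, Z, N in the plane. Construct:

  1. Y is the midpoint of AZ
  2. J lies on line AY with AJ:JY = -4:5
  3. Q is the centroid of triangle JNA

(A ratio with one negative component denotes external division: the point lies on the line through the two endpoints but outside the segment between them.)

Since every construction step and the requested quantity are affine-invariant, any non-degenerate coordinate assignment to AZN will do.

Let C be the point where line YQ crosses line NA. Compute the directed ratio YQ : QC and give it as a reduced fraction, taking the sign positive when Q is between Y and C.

Assign A = (0, 0), Z = (1, 0), N = (0, 1) — the answer is frame-independent, so this choice is without loss of generality.
1. Y is the midpoint of AZ ⇒ Y = (1/2, 0)
2. J lies on line AY with AJ:JY = -4:5 ⇒ J = (-2, 0)
3. Q is the centroid of triangle JNA ⇒ Q = (-2/3, 1/3)
line YQ meets NA at C = (0, 1/7)
Q = Y + t·(C−Y) with t = 7/3, so YQ:QC = 7/3:-4/3

YQ:QC = -7/4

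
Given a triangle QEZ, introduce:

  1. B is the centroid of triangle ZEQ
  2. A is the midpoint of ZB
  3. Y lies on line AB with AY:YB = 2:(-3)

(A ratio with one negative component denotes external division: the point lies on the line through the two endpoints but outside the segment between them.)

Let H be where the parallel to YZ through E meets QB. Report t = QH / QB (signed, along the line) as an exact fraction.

t = 2

Choose coordinates Q = (0, 0), E = (1, 0), Z = (0, 1).
1. B is the centroid of triangle ZEQ ⇒ B = (1/3, 1/3)
2. A is the midpoint of ZB ⇒ A = (1/6, 2/3)
3. Y lies on line AB with AY:YB = 2:(-3) ⇒ Y = (-1/6, 4/3)
through E parallel to YZ: direction (1/6, -1/3); meets QB at H = (2/3, 2/3)
H = Q + t·(B−Q) with t = 2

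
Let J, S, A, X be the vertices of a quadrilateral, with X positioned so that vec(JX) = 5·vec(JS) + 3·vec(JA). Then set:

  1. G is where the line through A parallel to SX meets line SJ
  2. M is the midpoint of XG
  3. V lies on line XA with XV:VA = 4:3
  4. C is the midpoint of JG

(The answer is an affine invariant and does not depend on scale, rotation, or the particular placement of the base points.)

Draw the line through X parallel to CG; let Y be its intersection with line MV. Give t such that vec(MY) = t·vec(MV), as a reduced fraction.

Set J = (0, 0), S = (1, 0), A = (0, 1), X = (5, 3); any affine frame gives the same invariant.
1. G is where the line through A parallel to SX meets line SJ ⇒ G = (-4/3, 0)
2. M is the midpoint of XG ⇒ M = (11/6, 3/2)
3. V lies on line XA with XV:VA = 4:3 ⇒ V = (15/7, 13/7)
4. C is the midpoint of JG ⇒ C = (-2/3, 0)
through X parallel to CG: direction (-2/3, 0); meets MV at Y = (47/15, 3)
Y = M + t·(V−M) with t = 21/5

t = 21/5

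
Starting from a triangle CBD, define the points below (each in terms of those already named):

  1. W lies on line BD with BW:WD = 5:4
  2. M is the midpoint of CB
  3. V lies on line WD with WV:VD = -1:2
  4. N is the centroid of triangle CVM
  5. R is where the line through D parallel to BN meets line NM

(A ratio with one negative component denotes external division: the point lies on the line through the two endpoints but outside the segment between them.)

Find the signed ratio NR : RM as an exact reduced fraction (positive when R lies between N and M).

NR:RM = -27/28

Choose coordinates C = (0, 0), B = (1, 0), D = (0, 1).
1. W lies on line BD with BW:WD = 5:4 ⇒ W = (4/9, 5/9)
2. M is the midpoint of CB ⇒ M = (1/2, 0)
3. V lies on line WD with WV:VD = -1:2 ⇒ V = (8/9, 1/9)
4. N is the centroid of triangle CVM ⇒ N = (25/54, 1/27)
5. R is where the line through D parallel to BN meets line NM ⇒ R = (-29/54, 28/27)
R = N + t·(M−N) with t = -27, so NR:RM = t:(1−t) = -27:28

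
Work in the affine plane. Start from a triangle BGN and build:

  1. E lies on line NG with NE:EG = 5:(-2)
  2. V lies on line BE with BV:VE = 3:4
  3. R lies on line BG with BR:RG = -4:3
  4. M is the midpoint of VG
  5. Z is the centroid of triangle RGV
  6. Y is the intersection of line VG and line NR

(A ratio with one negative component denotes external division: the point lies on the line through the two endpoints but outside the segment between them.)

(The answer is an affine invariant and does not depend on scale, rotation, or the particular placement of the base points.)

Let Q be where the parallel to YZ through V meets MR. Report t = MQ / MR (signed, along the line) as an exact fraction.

Choose coordinates B = (0, 0), G = (1, 0), N = (0, 1).
1. E lies on line NG with NE:EG = 5:(-2) ⇒ E = (5/3, -2/3)
2. V lies on line BE with BV:VE = 3:4 ⇒ V = (5/7, -2/7)
3. R lies on line BG with BR:RG = -4:3 ⇒ R = (4, 0)
4. M is the midpoint of VG ⇒ M = (6/7, -1/7)
5. Z is the centroid of triangle RGV ⇒ Z = (40/21, -2/21)
6. Y is the intersection of line VG and line NR ⇒ Y = (8/5, 3/5)
through V parallel to YZ: direction (32/105, -73/105); meets MR at Q = (179/273, -83/546)
Q = M + t·(R−M) with t = -5/78

t = -5/78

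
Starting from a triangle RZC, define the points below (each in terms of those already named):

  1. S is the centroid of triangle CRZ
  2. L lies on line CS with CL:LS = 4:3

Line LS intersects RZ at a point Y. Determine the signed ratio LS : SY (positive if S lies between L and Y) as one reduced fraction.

LS:SY = 6/7

Assign R = (0, 0), Z = (1, 0), C = (0, 1) — the answer is frame-independent, so this choice is without loss of generality.
1. S is the centroid of triangle CRZ ⇒ S = (1/3, 1/3)
2. L lies on line CS with CL:LS = 4:3 ⇒ L = (4/21, 13/21)
line LS meets RZ at Y = (1/2, 0)
S = L + t·(Y−L) with t = 6/13, so LS:SY = 6/13:7/13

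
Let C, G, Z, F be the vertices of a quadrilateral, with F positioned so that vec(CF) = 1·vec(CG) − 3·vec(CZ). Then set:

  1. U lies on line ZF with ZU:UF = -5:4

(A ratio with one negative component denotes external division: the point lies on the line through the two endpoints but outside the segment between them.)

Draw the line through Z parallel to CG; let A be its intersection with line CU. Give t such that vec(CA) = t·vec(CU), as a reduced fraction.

t = -1/19

Assign C = (0, 0), G = (1, 0), Z = (0, 1), F = (1, -3) — the answer is frame-independent, so this choice is without loss of generality.
1. U lies on line ZF with ZU:UF = -5:4 ⇒ U = (5, -19)
through Z parallel to CG: direction (1, 0); meets CU at A = (-5/19, 1)
A = C + t·(U−C) with t = -1/19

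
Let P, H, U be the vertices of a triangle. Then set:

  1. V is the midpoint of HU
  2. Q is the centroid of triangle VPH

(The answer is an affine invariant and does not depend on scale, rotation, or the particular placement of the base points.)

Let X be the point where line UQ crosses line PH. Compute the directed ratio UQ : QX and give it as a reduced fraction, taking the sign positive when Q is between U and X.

Work in coordinates with P = (0, 0), H = (1, 0), U = (0, 1).
1. V is the midpoint of HU ⇒ V = (1/2, 1/2)
2. Q is the centroid of triangle VPH ⇒ Q = (1/2, 1/6)
line UQ meets PH at X = (3/5, 0)
Q = U + t·(X−U) with t = 5/6, so UQ:QX = 5/6:1/6

UQ:QX = 5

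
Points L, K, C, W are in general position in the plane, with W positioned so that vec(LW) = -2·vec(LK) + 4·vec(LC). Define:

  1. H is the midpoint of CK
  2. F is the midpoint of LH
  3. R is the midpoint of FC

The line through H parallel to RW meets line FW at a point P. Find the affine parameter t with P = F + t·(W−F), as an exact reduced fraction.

t = 11/3

Work in coordinates with L = (0, 0), K = (1, 0), C = (0, 1), W = (-2, 4).
1. H is the midpoint of CK ⇒ H = (1/2, 1/2)
2. F is the midpoint of LH ⇒ F = (1/4, 1/4)
3. R is the midpoint of FC ⇒ R = (1/8, 5/8)
through H parallel to RW: direction (-17/8, 27/8); meets FW at P = (-8, 14)
P = F + t·(W−F) with t = 11/3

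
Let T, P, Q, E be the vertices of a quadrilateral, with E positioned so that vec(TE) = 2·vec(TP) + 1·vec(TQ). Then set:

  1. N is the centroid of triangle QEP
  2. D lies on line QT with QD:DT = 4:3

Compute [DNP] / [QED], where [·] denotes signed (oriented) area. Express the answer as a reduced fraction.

[DNP]:[QED] = 7/12

Choose coordinates T = (0, 0), P = (1, 0), Q = (0, 1), E = (2, 1).
1. N is the centroid of triangle QEP ⇒ N = (1, 2/3)
2. D lies on line QT with QD:DT = 4:3 ⇒ D = (0, 3/7)
2·[DNP] = -2/3, 2·[QED] = -8/7
[DNP]:[QED] = -2/3:-8/7 = 7/12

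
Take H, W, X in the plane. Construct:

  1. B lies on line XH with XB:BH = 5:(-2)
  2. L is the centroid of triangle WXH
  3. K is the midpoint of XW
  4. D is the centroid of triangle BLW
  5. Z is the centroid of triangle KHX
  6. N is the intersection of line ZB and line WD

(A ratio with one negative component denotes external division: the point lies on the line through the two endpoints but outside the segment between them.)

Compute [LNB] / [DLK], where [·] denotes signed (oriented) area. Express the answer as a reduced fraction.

[LNB]:[DLK] = -84/85

Choose coordinates H = (0, 0), W = (1, 0), X = (0, 1).
1. B lies on line XH with XB:BH = 5:(-2) ⇒ B = (0, -2/3)
2. L is the centroid of triangle WXH ⇒ L = (1/3, 1/3)
3. K is the midpoint of XW ⇒ K = (1/2, 1/2)
4. D is the centroid of triangle BLW ⇒ D = (4/9, -1/9)
5. Z is the centroid of triangle KHX ⇒ Z = (1/6, 1/2)
6. N is the intersection of line ZB and line WD ⇒ N = (7/102, -19/102)
2·[LNB] = 14/153, 2·[DLK] = -5/54
[LNB]:[DLK] = 14/153:-5/54 = -84/85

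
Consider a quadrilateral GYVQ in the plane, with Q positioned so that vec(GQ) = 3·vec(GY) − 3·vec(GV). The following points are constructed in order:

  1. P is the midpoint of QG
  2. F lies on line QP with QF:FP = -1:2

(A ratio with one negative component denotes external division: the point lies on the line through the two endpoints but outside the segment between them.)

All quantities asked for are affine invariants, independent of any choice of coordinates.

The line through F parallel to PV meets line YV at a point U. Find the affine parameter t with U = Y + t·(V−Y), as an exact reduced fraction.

Set G = (0, 0), Y = (1, 0), V = (0, 1), Q = (3, -3); any affine frame gives the same invariant.
1. P is the midpoint of QG ⇒ P = (3/2, -3/2)
2. F lies on line QP with QF:FP = -1:2 ⇒ F = (9/2, -9/2)
through F parallel to PV: direction (-3/2, 5/2); meets YV at U = (3, -2)
U = Y + t·(V−Y) with t = -2

t = -2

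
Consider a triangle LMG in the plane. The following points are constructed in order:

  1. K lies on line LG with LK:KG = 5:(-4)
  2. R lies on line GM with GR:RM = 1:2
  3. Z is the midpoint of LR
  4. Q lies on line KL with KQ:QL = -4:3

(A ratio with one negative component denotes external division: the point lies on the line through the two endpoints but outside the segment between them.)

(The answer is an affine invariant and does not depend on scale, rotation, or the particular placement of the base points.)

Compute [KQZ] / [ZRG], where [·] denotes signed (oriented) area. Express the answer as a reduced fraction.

[KQZ]:[ZRG] = 20

Assign L = (0, 0), M = (1, 0), G = (0, 1) — the answer is frame-independent, so this choice is without loss of generality.
1. K lies on line LG with LK:KG = 5:(-4) ⇒ K = (0, 5)
2. R lies on line GM with GR:RM = 1:2 ⇒ R = (1/3, 2/3)
3. Z is the midpoint of LR ⇒ Z = (1/6, 1/3)
4. Q lies on line KL with KQ:QL = -4:3 ⇒ Q = (0, -15)
2·[KQZ] = 10/3, 2·[ZRG] = 1/6
[KQZ]:[ZRG] = 10/3:1/6 = 20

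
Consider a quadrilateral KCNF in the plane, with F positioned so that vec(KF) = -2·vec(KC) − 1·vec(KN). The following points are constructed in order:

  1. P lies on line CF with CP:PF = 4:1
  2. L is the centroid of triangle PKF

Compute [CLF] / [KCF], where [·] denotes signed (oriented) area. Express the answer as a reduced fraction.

[CLF]:[KCF] = -1/3

Choose coordinates K = (0, 0), C = (1, 0), N = (0, 1), F = (-2, -1).
1. P lies on line CF with CP:PF = 4:1 ⇒ P = (-7/5, -4/5)
2. L is the centroid of triangle PKF ⇒ L = (-17/15, -3/5)
2·[CLF] = 1/3, 2·[KCF] = -1
[CLF]:[KCF] = 1/3:-1 = -1/3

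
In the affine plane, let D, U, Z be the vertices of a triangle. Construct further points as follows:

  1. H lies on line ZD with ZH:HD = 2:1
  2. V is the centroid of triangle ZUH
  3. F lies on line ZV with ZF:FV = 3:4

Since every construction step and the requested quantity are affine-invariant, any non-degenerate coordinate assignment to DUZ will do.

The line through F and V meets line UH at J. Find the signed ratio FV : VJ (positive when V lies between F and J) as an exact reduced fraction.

FV:VJ = 8/7

Assign D = (0, 0), U = (1, 0), Z = (0, 1) — the answer is frame-independent, so this choice is without loss of generality.
1. H lies on line ZD with ZH:HD = 2:1 ⇒ H = (0, 1/3)
2. V is the centroid of triangle ZUH ⇒ V = (1/3, 4/9)
3. F lies on line ZV with ZF:FV = 3:4 ⇒ F = (1/7, 16/21)
line FV meets UH at J = (1/2, 1/6)
V = F + t·(J−F) with t = 8/15, so FV:VJ = 8/15:7/15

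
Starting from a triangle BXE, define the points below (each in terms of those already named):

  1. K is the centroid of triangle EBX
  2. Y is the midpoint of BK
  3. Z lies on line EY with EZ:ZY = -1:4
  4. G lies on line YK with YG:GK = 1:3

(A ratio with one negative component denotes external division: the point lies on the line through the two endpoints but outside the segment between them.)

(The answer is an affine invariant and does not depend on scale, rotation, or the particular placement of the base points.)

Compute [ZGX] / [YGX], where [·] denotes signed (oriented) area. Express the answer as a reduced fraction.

Choose coordinates B = (0, 0), X = (1, 0), E = (0, 1).
1. K is the centroid of triangle EBX ⇒ K = (1/3, 1/3)
2. Y is the midpoint of BK ⇒ Y = (1/6, 1/6)
3. Z lies on line EY with EZ:ZY = -1:4 ⇒ Z = (-1/18, 23/18)
4. G lies on line YK with YG:GK = 1:3 ⇒ G = (5/24, 5/24)
2·[ZGX] = 19/24, 2·[YGX] = -1/24
[ZGX]:[YGX] = 19/24:-1/24 = -19

[ZGX]:[YGX] = -19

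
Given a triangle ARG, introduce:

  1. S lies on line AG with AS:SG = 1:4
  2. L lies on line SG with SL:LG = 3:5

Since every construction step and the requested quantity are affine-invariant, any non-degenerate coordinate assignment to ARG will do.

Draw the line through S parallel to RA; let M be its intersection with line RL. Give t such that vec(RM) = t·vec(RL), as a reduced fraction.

t = 2/5

Choose coordinates A = (0, 0), R = (1, 0), G = (0, 1).
1. S lies on line AG with AS:SG = 1:4 ⇒ S = (0, 1/5)
2. L lies on line SG with SL:LG = 3:5 ⇒ L = (0, 1/2)
through S parallel to RA: direction (-1, 0); meets RL at M = (3/5, 1/5)
M = R + t·(L−R) with t = 2/5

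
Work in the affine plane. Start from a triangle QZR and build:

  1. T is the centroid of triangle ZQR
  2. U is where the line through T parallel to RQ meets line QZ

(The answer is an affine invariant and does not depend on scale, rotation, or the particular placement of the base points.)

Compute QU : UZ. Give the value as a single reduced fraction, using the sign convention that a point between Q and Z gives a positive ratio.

QU:UZ = 1/2

Assign Q = (0, 0), Z = (1, 0), R = (0, 1) — the answer is frame-independent, so this choice is without loss of generality.
1. T is the centroid of triangle ZQR ⇒ T = (1/3, 1/3)
2. U is where the line through T parallel to RQ meets line QZ ⇒ U = (1/3, 0)
U = Q + t·(Z−Q) with t = 1/3, so QU:UZ = t:(1−t) = 1/3:2/3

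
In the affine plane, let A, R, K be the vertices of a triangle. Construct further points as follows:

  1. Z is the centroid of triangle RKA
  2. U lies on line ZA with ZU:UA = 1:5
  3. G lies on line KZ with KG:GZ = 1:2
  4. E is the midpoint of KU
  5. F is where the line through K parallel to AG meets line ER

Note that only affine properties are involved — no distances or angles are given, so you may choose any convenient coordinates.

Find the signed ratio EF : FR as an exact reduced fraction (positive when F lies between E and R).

EF:FR = -1/6

Choose coordinates A = (0, 0), R = (1, 0), K = (0, 1).
1. Z is the centroid of triangle RKA ⇒ Z = (1/3, 1/3)
2. U lies on line ZA with ZU:UA = 1:5 ⇒ U = (5/18, 5/18)
3. G lies on line KZ with KG:GZ = 1:2 ⇒ G = (1/9, 7/9)
4. E is the midpoint of KU ⇒ E = (5/36, 23/36)
5. F is where the line through K parallel to AG meets line ER ⇒ F = (-1/30, 23/30)
F = E + t·(R−E) with t = -1/5, so EF:FR = t:(1−t) = -1/5:6/5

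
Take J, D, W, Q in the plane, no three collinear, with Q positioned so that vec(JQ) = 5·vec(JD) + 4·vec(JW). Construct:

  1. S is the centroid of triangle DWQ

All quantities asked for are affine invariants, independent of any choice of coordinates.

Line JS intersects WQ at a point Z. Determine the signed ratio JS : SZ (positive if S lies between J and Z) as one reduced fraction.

JS:SZ = 7/8

Set J = (0, 0), D = (1, 0), W = (0, 1), Q = (5, 4); any affine frame gives the same invariant.
1. S is the centroid of triangle DWQ ⇒ S = (2, 5/3)
line JS meets WQ at Z = (30/7, 25/7)
S = J + t·(Z−J) with t = 7/15, so JS:SZ = 7/15:8/15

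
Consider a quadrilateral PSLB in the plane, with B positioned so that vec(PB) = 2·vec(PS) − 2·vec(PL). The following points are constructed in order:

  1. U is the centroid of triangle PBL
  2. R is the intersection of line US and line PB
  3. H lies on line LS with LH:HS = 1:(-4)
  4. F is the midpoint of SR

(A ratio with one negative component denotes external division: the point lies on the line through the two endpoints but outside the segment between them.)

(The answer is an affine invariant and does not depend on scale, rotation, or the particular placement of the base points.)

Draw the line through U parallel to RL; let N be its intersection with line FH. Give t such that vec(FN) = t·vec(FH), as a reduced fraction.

t = 1/5

Assign P = (0, 0), S = (1, 0), L = (0, 1), B = (2, -2) — the answer is frame-independent, so this choice is without loss of generality.
1. U is the centroid of triangle PBL ⇒ U = (2/3, -1/3)
2. R is the intersection of line US and line PB ⇒ R = (1/2, -1/2)
3. H lies on line LS with LH:HS = 1:(-4) ⇒ H = (-1/3, 4/3)
4. F is the midpoint of SR ⇒ F = (3/4, -1/4)
through U parallel to RL: direction (-1/2, 3/2); meets FH at N = (8/15, 1/15)
N = F + t·(H−F) with t = 1/5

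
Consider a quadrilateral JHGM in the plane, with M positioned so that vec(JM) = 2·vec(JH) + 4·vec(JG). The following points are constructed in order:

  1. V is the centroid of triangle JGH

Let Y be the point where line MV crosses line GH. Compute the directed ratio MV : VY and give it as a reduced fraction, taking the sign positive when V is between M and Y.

MV:VY = -16

Work in coordinates with J = (0, 0), H = (1, 0), G = (0, 1), M = (2, 4).
1. V is the centroid of triangle JGH ⇒ V = (1/3, 1/3)
line MV meets GH at Y = (7/16, 9/16)
V = M + t·(Y−M) with t = 16/15, so MV:VY = 16/15:-1/15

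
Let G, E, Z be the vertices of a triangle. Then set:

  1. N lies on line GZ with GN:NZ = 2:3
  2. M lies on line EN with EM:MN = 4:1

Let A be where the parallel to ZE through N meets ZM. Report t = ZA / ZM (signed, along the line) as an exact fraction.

t = 5/4

Assign G = (0, 0), E = (1, 0), Z = (0, 1) — the answer is frame-independent, so this choice is without loss of generality.
1. N lies on line GZ with GN:NZ = 2:3 ⇒ N = (0, 2/5)
2. M lies on line EN with EM:MN = 4:1 ⇒ M = (1/5, 8/25)
through N parallel to ZE: direction (1, -1); meets ZM at A = (1/4, 3/20)
A = Z + t·(M−Z) with t = 5/4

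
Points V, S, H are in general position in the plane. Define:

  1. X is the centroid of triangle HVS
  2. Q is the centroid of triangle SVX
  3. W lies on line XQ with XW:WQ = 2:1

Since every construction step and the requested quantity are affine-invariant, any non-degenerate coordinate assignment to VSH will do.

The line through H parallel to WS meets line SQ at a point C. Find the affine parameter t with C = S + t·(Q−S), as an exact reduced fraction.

t = -11

Set V = (0, 0), S = (1, 0), H = (0, 1); any affine frame gives the same invariant.
1. X is the centroid of triangle HVS ⇒ X = (1/3, 1/3)
2. Q is the centroid of triangle SVX ⇒ Q = (4/9, 1/9)
3. W lies on line XQ with XW:WQ = 2:1 ⇒ W = (11/27, 5/27)
through H parallel to WS: direction (16/27, -5/27); meets SQ at C = (64/9, -11/9)
C = S + t·(Q−S) with t = -11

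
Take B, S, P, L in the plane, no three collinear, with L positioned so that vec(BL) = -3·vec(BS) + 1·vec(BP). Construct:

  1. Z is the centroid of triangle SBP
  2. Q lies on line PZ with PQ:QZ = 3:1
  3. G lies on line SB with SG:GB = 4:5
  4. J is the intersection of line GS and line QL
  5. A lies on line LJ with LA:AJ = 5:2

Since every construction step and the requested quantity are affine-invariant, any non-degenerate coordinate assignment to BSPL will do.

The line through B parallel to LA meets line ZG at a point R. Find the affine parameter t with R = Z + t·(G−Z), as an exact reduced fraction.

Set B = (0, 0), S = (1, 0), P = (0, 1), L = (-3, 1); any affine frame gives the same invariant.
1. Z is the centroid of triangle SBP ⇒ Z = (1/3, 1/3)
2. Q lies on line PZ with PQ:QZ = 3:1 ⇒ Q = (1/4, 1/2)
3. G lies on line SB with SG:GB = 4:5 ⇒ G = (5/9, 0)
4. J is the intersection of line GS and line QL ⇒ J = (7/2, 0)
5. A lies on line LJ with LA:AJ = 5:2 ⇒ A = (23/14, 2/7)
through B parallel to LA: direction (65/14, -5/7); meets ZG at R = (13/21, -2/21)
R = Z + t·(G−Z) with t = 9/7

t = 9/7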